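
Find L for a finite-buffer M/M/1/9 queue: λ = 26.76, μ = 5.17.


ρ = 26.76/5.17 = 5.1760
L = ρ[1 − (K+1)ρ^K + Kρ^(K+1)] / [(1−ρ)(1−ρ^(K+1))]
Numerator: 5.1760·(1 − 10·2666613.626344 + 9·13802433.392837) = 504950150.615315
Denominator: (-4.1760)·(-13802432.392837) = 57639171.249777
L = 504950150.615315/57639171.249777 = 8.7605

Final: 8.7605


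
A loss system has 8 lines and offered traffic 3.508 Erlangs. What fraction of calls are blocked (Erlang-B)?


B(c,a) = (a^c/c!) / Σ_{k=0}^{c} a^k/k!
a^8/8! = 0.568796
Σ terms (k=0..8): 1.00000 + 3.50800 + 6.15303 + 7.19495 + 6.30997 + 4.42707 + 2.58836 + 1.29714 + 0.56880 = 33.047314
B = 0.568796/33.047314 = 0.017212

Final: 0.017212


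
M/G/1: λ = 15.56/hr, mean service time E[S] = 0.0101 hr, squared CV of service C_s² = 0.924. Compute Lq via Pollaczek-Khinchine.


ρ = λ·E[S] = 15.56·0.0101 = 0.1572
Lq = ρ²(1+C_s²)/(2(1−ρ)) = 0.02470·(1+0.924)/(2·0.8428)
= 0.02470·1.9240/1.6857 = 0.02819

Final: 0.02819


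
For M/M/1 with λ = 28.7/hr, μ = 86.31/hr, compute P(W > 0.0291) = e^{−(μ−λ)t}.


W ~ Exponential(μ−λ) for M/M/1.
μ − λ = 86.31 − 28.7 = 57.6100
P(W > t) = e^{−(μ−λ)t} = e^{−1.6765} = 0.187037

Final: 0.187037


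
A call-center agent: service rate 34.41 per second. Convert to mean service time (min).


Mean service time = 1/μ = 1/34.41 second = 0.02906 second
In minutes: 0.02906 × 0.0166667 = 0.0004844 min

Final: 0.0004844 min


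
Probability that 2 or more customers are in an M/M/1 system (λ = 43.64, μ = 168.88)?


ρ = 43.64/168.88 = 0.2584
P(N ≥ n) = ρ^n = 0.2584^2 = 0.066775

Final: 0.066775


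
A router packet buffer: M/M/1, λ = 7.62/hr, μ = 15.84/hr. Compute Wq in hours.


ρ = 7.62/15.84 = 0.4811
Wq = ρ/(μ−λ) = 0.4811/(15.84 − 7.62) = 0.4811/8.22 = 0.05852 hr

Final: 0.05852 hr


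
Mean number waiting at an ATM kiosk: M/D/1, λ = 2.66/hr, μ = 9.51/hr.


ρ = 2.66/9.51 = 0.2797
M/D/1: Lq = ρ²/(2(1−ρ)) = 0.07824/(2·0.7203) = 0.05431

Final: 0.05431


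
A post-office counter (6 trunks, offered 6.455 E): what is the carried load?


B(6,6.455) = 0.296101 (Erlang-B)
Carried load = a(1 − B) = 6.455·(1 − 0.296101) = 6.455·0.703899 = 4.5437 E

Final: 4.5437 Erlangs


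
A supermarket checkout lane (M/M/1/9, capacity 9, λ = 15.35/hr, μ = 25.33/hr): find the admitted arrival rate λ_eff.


ρ = 0.6060; P_K = (1−ρ)ρ^9/(1−ρ^10) = 0.004372
λ_eff = λ(1 − P_K) = 15.35·(1 − 0.004372) = 15.35·0.995628 = 15.2829 /hr

Final: 15.2829 /hr


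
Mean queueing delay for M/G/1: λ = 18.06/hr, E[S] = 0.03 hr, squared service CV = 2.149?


ρ = λ·E[S] = 18.06·0.03 = 0.5418
E[S²] = E[S]²(1+C_s²) = 0.03²·(1+2.149) = 0.002834
Wq = λ·E[S²]/(2(1−ρ)) = 18.06·0.002834/(2·0.4582) = 0.05585 hr

Final: 0.05585 hr


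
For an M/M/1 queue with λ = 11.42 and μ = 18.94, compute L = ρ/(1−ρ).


ρ = λ/μ = 11.42/18.94 = 0.6030
L = ρ/(1−ρ) = 0.6030/(1 − 0.6030) = 0.6030/0.3970 = 1.5186

Final: 1.5186


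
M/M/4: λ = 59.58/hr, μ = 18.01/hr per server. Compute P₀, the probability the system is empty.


a = λ/μ = 59.58/18.01 = 3.3082; ρ = a/c = 0.8270
Σ_{k=0}^{3} a^k/k! (terms k=0..3) = 1.00000 + 3.30816 + 5.47197 + 6.03405 = 15.81418
Tail: a^4/(4!(1−ρ)) = 119.76975/(24·0.1730) = 28.85304
P₀ = 1/(15.81418 + 28.85304) = 1/44.66722 = 0.022388

Final: 0.022388


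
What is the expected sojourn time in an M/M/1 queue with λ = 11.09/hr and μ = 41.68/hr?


W = 1/(μ−λ) = 1/(41.68 − 11.09) = 1/30.59 = 0.03269 hr

Final: 0.03269 hr


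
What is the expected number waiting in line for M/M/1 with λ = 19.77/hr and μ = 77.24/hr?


ρ = 19.77/77.24 = 0.2560
Lq = ρ²/(1−ρ) = 0.06551/0.7440 = 0.08805

Final: 0.08805


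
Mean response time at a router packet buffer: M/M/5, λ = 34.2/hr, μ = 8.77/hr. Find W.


a = 3.8997; ρ = 0.7799; P₀ = 0.015112
Lq = P₀·a^c·ρ/(c!(1−ρ)²) = 1.82898
Wq = Lq/λ = 1.82898/34.2 = 0.05348 hr
W = Wq + 1/μ = 0.05348 + 0.11403 = 0.16750 hr

Final: 0.16750 hr


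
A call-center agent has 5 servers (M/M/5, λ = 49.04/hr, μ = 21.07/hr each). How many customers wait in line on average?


a = λ/μ = 2.3275; ρ = a/5 = 0.4655
P₀ = 0.095923
Lq = P₀·a^c·ρ / (c!·(1−ρ)²) = 0.095923·68.30140·0.4655/(120·0.28569)
= 0.08896

Final: 0.08896


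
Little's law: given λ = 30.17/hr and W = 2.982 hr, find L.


L = λW = 30.17·2.982 = 89.9669

Final: 89.9669


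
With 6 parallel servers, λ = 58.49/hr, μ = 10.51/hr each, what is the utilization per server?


ρ = λ/(cμ) = 58.49/(6·10.51) = 58.49/63.06 = 0.9275

Final: 0.9275


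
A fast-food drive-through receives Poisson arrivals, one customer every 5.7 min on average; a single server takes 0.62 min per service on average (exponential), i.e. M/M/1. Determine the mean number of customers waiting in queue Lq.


λ = 60/5.7 = 10.5263 /hr
μ = 60/0.62 = 96.7742 /hr
ρ = λ/μ = 10.5263/96.7742 = 0.1088
Lq = ρ²/(1−ρ) = 0.01183/0.8912 = 0.01328

Final: 0.01328


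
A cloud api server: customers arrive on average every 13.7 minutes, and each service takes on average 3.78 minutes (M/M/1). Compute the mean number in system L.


λ = 60/13.7 = 4.3796 /hr
μ = 60/3.78 = 15.8730 /hr
ρ = λ/μ = 4.3796/15.8730 = 0.2759
L = ρ/(1−ρ) = 0.2759/0.7241 = 0.3810

Final: 0.3810


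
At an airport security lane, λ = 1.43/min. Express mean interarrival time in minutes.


Mean interarrival time = 1/λ = 1/1.43 minute = 0.69930 minute
In minutes: 0.69930 × 1 = 0.6993 min

Final: 0.6993 min


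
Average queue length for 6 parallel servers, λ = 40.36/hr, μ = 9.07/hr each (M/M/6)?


a = λ/μ = 4.4498; ρ = a/6 = 0.7416
P₀ = 0.009742
Lq = P₀·a^c·ρ / (c!·(1−ρ)²) = 0.009742·7763.60128·0.7416/(720·0.06675)
= 1.16714

Final: 1.16714


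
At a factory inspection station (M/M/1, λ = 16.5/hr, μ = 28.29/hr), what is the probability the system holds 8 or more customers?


ρ = 16.5/28.29 = 0.5832
P(N ≥ n) = ρ^n = 0.5832^8 = 0.013391

Final: 0.013391


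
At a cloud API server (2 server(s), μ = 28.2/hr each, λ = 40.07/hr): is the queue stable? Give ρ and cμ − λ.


Total capacity cμ = 2·28.2 = 56.40/hr
ρ = λ/(cμ) = 40.07/56.40 = 0.7105
Stable ⇔ ρ < 1: YES
Spare capacity = cμ − λ = 56.40 − 40.07 = 16.33/hr

Final: ρ = 0.7105; stable; margin = 16.33/hr


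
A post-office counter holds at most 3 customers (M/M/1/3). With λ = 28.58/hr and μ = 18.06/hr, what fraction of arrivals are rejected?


ρ = λ/μ = 28.58/18.06 = 1.5825
P_K = (1−ρ)ρ^K/(1−ρ^(K+1)) = (-0.5825·3.963085)/(1 − 6.271594)
= -2.308508/-5.271594 = 0.437915

Final: 0.437915


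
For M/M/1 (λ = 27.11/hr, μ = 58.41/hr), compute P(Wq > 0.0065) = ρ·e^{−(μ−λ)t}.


ρ = 27.11/58.41 = 0.4641
P(Wq > t) = ρ·e^{−(μ−λ)t} = 0.4641·e^{−0.2034}
= 0.4641·0.815911 = 0.378691

Final: 0.378691


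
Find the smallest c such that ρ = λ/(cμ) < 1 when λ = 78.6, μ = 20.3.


Stability requires cμ > λ ⇔ c > λ/μ.
λ/μ = 78.6/20.3 = 3.8719
Minimum integer c = ⌊3.8719⌋ + 1 = 4
Check: 4·20.3 = 81.20 > 78.6, while 3·20.3 = 60.90 ≤ 78.6

Final: 4 servers


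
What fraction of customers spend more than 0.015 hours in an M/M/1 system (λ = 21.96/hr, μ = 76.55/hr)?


W ~ Exponential(μ−λ) for M/M/1.
μ − λ = 76.55 − 21.96 = 54.5900
P(W > t) = e^{−(μ−λ)t} = e^{−0.8188} = 0.440938

Final: 0.440938


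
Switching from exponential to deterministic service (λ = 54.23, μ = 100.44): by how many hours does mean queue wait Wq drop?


ρ = 54.23/100.44 = 0.5399
Wq(M/M/1) = ρ/(μ−λ) = 0.5399/46.21 = 0.01168 hr
Wq(M/D/1) = ρ/(2(μ−λ)) = 0.005842 hr
Savings = 0.01168 − 0.005842 = 0.005842 hr

Final: 0.005842 hr


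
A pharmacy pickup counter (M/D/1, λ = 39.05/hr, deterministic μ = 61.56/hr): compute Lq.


ρ = 39.05/61.56 = 0.6343
M/D/1: Lq = ρ²/(2(1−ρ)) = 0.4024/(2·0.3657) = 0.55022

Final: 0.55022


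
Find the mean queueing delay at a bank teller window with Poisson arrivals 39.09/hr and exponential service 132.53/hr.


ρ = 39.09/132.53 = 0.2950
Wq = ρ/(μ−λ) = 0.2950/(132.53 − 39.09) = 0.2950/93.44 = 0.003157 hr

Final: 0.003157 hr


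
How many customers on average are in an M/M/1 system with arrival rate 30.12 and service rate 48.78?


ρ = λ/μ = 30.12/48.78 = 0.6175
L = ρ/(1−ρ) = 0.6175/(1 − 0.6175) = 0.6175/0.3825 = 1.6141

Final: 1.6141


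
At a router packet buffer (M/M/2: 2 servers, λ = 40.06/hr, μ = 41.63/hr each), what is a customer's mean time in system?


a = 0.9623; ρ = 0.4811; P₀ = 0.350308
Lq = P₀·a^c·ρ/(c!(1−ρ)²) = 0.28987
Wq = Lq/λ = 0.28987/40.06 = 0.007236 hr
W = Wq + 1/μ = 0.007236 + 0.02402 = 0.03126 hr

Final: 0.03126 hr


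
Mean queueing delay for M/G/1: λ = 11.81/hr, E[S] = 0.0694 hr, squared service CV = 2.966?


ρ = λ·E[S] = 11.81·0.0694 = 0.8196
E[S²] = E[S]²(1+C_s²) = 0.0694²·(1+2.966) = 0.019102
Wq = λ·E[S²]/(2(1−ρ)) = 11.81·0.019102/(2·0.1804) = 0.62530 hr

Final: 0.62530 hr


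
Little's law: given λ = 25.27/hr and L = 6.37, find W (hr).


W = L/λ = 6.37/25.27 = 0.2521 hr

Final: 0.2521 hr


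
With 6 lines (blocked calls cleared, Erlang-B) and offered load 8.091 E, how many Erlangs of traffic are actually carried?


B(6,8.091) = 0.394677 (Erlang-B)
Carried load = a(1 − B) = 8.091·(1 − 0.394677) = 8.091·0.605323 = 4.8977 E

Final: 4.8977 Erlangs


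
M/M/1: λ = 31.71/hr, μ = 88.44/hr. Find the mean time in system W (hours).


W = 1/(μ−λ) = 1/(88.44 − 31.71) = 1/56.73 = 0.01763 hr

Final: 0.01763 hr


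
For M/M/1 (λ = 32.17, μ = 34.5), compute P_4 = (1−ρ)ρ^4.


ρ = 32.17/34.5 = 0.9325
P_n = (1−ρ)·ρ^n = (1 − 0.9325)·0.9325^4 = 0.06754·0.756011 = 0.051058

Final: 0.051058


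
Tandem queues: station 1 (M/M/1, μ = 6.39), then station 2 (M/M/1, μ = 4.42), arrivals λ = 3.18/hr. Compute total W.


Each node sees arrival rate λ = 3.18/hr (tandem ⇒ throughput preserved).
W₁ = 1/(μ₁−λ) = 1/(6.39−3.18) = 0.31153 hr
W₂ = 1/(μ₂−λ) = 1/(4.42−3.18) = 0.80645 hr
W_total = W₁ + W₂ = 0.31153 + 0.80645 = 1.11798 hr

Final: 1.11798 hr


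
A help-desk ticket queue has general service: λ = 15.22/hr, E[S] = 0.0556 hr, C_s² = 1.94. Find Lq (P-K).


ρ = λ·E[S] = 15.22·0.0556 = 0.8462
Lq = ρ²(1+C_s²)/(2(1−ρ)) = 0.7161·(1+1.94)/(2·0.1538)
= 0.7161·2.9400/0.3075 = 6.84590

Final: 6.84590


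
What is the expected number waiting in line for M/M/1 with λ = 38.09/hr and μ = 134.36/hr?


ρ = 38.09/134.36 = 0.2835
Lq = ρ²/(1−ρ) = 0.08037/0.7165 = 0.1122

Final: 0.1122


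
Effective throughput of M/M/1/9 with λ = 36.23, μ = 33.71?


ρ = 1.0748; P_K = (1−ρ)ρ^9/(1−ρ^10) = 0.135401
λ_eff = λ(1 − P_K) = 36.23·(1 − 0.135401) = 36.23·0.864599 = 31.3244 /hr

Final: 31.3244 /hr


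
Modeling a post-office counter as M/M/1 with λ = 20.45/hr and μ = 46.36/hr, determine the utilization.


ρ = λ/μ = 20.45/46.36 = 0.4411

Final: 0.4411


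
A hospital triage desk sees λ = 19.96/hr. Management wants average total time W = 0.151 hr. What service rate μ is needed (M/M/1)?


W = 1/(μ−λ) ⇒ μ − λ = 1/W = 1/0.151 = 6.6225
μ = λ + 1/W = 19.96 + 6.6225 = 26.5825 per hr

Final: 26.5825 /hr


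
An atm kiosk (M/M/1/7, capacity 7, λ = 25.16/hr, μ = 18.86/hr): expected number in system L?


ρ = 25.16/18.86 = 1.3340
L = ρ[1 − (K+1)ρ^K + Kρ^(K+1)] / [(1−ρ)(1−ρ^(K+1))]
Numerator: 1.3340·(1 − 8·7.519390 + 7·10.031170) = 14.758575
Denominator: (-0.3340)·(-9.031170) = 3.016775
L = 14.758575/3.016775 = 4.8922

Final: 4.8922


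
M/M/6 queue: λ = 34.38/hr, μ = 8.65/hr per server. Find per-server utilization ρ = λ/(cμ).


ρ = λ/(cμ) = 34.38/(6·8.65) = 34.38/51.90 = 0.6624

Final: 0.6624


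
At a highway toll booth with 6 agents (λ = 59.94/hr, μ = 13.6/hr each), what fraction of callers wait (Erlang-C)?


a = λ/μ = 4.4074; ρ = a/6 = 0.7346
P₀ = 0.010276 (from M/M/c formula)
C(c,a) = [a^c/(c!(1−ρ))]·P₀ = [7329.37566/(720·0.2654)]·0.010276
= 38.35007·0.010276 = 0.394068

Final: 0.394068


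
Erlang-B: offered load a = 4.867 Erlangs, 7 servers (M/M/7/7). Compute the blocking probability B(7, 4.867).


B(c,a) = (a^c/c!) / Σ_{k=0}^{c} a^k/k!
a^7/7! = 12.835089
Σ terms (k=0..7): 1.00000 + 4.86700 + 11.84384 + 19.21466 + 23.37944 + 22.75755 + 18.46017 + 12.83509 = 114.357753
B = 12.835089/114.357753 = 0.112236

Final: 0.112236


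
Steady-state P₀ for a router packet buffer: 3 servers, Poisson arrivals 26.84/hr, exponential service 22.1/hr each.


a = λ/μ = 26.84/22.1 = 1.2145; ρ = a/c = 0.4048
Σ_{k=0}^{2} a^k/k! (terms k=0..2) = 1.00000 + 1.21448 + 0.73748 = 2.95196
Tail: a^3/(3!(1−ρ)) = 1.79131/(6·0.5952) = 0.50162
P₀ = 1/(2.95196 + 0.50162) = 1/3.45358 = 0.289555

Final: 0.289555


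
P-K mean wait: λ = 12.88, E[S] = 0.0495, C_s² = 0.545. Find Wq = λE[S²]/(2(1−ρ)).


ρ = λ·E[S] = 12.88·0.0495 = 0.6376
E[S²] = E[S]²(1+C_s²) = 0.0495²·(1+0.545) = 0.003786
Wq = λ·E[S²]/(2(1−ρ)) = 12.88·0.003786/(2·0.3624) = 0.06726 hr

Final: 0.06726 hr


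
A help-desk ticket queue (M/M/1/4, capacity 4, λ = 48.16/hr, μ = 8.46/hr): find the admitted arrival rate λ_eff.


ρ = 5.6927; P_K = (1−ρ)ρ^4/(1−ρ^5) = 0.824473
λ_eff = λ(1 − P_K) = 48.16·(1 − 0.824473) = 48.16·0.175527 = 8.4534 /hr

Final: 8.4534 /hr


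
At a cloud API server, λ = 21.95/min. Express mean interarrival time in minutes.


Mean interarrival time = 1/λ = 1/21.95 minute = 0.04556 minute
In minutes: 0.04556 × 1 = 0.04556 min

Final: 0.04556 min


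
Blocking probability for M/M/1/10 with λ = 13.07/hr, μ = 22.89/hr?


ρ = λ/μ = 13.07/22.89 = 0.5710
P_K = (1−ρ)ρ^K/(1−ρ^(K+1)) = (0.4290·0.003684)/(1 − 0.002103)
= 0.001580/0.997897 = 0.001584

Final: 0.001584


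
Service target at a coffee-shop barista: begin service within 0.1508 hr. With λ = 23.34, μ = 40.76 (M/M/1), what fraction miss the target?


ρ = 23.34/40.76 = 0.5726
P(Wq > t) = ρ·e^{−(μ−λ)t} = 0.5726·e^{−2.6269}
= 0.5726·0.072300 = 0.041400

Final: 0.041400


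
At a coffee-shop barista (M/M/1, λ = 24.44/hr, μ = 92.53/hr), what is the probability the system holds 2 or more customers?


ρ = 24.44/92.53 = 0.2641
P(N ≥ n) = ρ^n = 0.2641^2 = 0.069765

Final: 0.069765


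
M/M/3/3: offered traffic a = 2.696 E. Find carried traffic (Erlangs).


B(3,2.696) = 0.308220 (Erlang-B)
Carried load = a(1 − B) = 2.696·(1 − 0.308220) = 2.696·0.691780 = 1.8650 E

Final: 1.8650 Erlangs


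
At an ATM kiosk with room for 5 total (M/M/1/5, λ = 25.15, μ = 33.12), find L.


ρ = 25.15/33.12 = 0.7594
L = ρ[1 − (K+1)ρ^K + Kρ^(K+1)] / [(1−ρ)(1−ρ^(K+1))]
Numerator: 0.7594·(1 − 6·0.252487 + 5·0.191728) = 0.336944
Denominator: (0.2406)·(0.808272) = 0.194503
L = 0.336944/0.194503 = 1.7323

Final: 1.7323


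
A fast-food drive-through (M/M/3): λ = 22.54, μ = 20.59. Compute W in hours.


a = 1.0947; ρ = 0.3649; P₀ = 0.329146
Lq = P₀·a^c·ρ/(c!(1−ρ)²) = 0.06511
Wq = Lq/λ = 0.06511/22.54 = 0.002888 hr
W = Wq + 1/μ = 0.002888 + 0.04857 = 0.05146 hr

Final: 0.05146 hr


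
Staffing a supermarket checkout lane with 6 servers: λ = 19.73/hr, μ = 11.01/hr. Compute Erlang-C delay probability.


a = λ/μ = 1.7920; ρ = a/6 = 0.2987
P₀ = 0.166499 (from M/M/c formula)
C(c,a) = [a^c/(c!(1−ρ))]·P₀ = [33.11606/(720·0.7013)]·0.166499
= 0.06558·0.166499 = 0.010919

Final: 0.010919


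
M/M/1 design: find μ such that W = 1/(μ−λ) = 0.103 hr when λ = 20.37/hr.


W = 1/(μ−λ) ⇒ μ − λ = 1/W = 1/0.103 = 9.7087
μ = λ + 1/W = 20.37 + 9.7087 = 30.0787 per hr

Final: 30.0787 /hr


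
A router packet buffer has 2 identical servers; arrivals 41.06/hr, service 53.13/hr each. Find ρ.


ρ = λ/(cμ) = 41.06/(2·53.13) = 41.06/106.26 = 0.3864

Final: 0.3864


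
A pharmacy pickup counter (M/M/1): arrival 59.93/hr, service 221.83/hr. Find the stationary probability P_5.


ρ = 59.93/221.83 = 0.2702
P_n = (1−ρ)·ρ^n = (1 − 0.2702)·0.2702^5 = 0.7298·0.001439 = 0.001050

Final: 0.001050


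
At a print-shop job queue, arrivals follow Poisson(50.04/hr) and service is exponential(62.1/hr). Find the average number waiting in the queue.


ρ = 50.04/62.1 = 0.8058
Lq = ρ²/(1−ρ) = 0.6493/0.1942 = 3.3435

Final: 3.3435


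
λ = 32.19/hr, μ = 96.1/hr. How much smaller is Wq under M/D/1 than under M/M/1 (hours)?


ρ = 32.19/96.1 = 0.3350
Wq(M/M/1) = ρ/(μ−λ) = 0.3350/63.91 = 0.005241 hr
Wq(M/D/1) = ρ/(2(μ−λ)) = 0.002621 hr
Savings = 0.005241 − 0.002621 = 0.002621 hr

Final: 0.002621 hr


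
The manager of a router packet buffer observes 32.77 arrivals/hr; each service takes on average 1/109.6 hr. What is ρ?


ρ = λ/μ = 32.77/109.6 = 0.2990

Final: 0.2990


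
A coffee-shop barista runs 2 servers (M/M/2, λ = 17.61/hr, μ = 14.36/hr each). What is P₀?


a = λ/μ = 17.61/14.36 = 1.2263; ρ = a/c = 0.6132
Σ_{k=0}^{1} a^k/k! (terms k=0..1) = 1.00000 + 1.22632 = 2.22632
Tail: a^2/(2!(1−ρ)) = 1.50387/(2·0.3868) = 1.94379
P₀ = 1/(2.22632 + 1.94379) = 1/4.17012 = 0.239801

Final: 0.239801


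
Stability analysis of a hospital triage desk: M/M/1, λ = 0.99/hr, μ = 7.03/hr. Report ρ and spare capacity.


Total capacity cμ = 1·7.03 = 7.03/hr
ρ = λ/(cμ) = 0.99/7.03 = 0.1408
Stable ⇔ ρ < 1: YES
Spare capacity = cμ − λ = 7.03 − 0.99 = 6.04/hr

Final: ρ = 0.1408; stable; margin = 6.04/hr


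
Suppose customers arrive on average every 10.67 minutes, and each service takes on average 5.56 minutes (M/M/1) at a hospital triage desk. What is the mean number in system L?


λ = 60/10.67 = 5.6232 /hr
μ = 60/5.56 = 10.7914 /hr
ρ = λ/μ = 5.6232/10.7914 = 0.5211
L = ρ/(1−ρ) = 0.5211/0.4789 = 1.0881

Final: 1.0881


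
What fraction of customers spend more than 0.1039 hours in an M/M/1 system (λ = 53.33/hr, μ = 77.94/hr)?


W ~ Exponential(μ−λ) for M/M/1.
μ − λ = 77.94 − 53.33 = 24.6100
P(W > t) = e^{−(μ−λ)t} = e^{−2.5570} = 0.077539

Final: 0.077539


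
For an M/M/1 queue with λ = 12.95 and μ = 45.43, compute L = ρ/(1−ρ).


ρ = λ/μ = 12.95/45.43 = 0.2851
L = ρ/(1−ρ) = 0.2851/(1 − 0.2851) = 0.2851/0.7149 = 0.3987

Final: 0.3987


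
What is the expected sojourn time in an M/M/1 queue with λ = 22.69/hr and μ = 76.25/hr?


W = 1/(μ−λ) = 1/(76.25 − 22.69) = 1/53.56 = 0.01867 hr

Final: 0.01867 hr


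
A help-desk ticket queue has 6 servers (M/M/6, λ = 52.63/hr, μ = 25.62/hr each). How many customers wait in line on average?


a = λ/μ = 2.0543; ρ = a/6 = 0.3424
P₀ = 0.127965
Lq = P₀·a^c·ρ / (c!·(1−ρ)²) = 0.127965·75.14939·0.3424/(720·0.43247)
= 0.01057

Final: 0.01057


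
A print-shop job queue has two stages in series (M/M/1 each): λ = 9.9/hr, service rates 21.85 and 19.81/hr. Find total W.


Each node sees arrival rate λ = 9.9/hr (tandem ⇒ throughput preserved).
W₁ = 1/(μ₁−λ) = 1/(21.85−9.9) = 0.08368 hr
W₂ = 1/(μ₂−λ) = 1/(19.81−9.9) = 0.10091 hr
W_total = W₁ + W₂ = 0.08368 + 0.10091 = 0.18459 hr

Final: 0.18459 hr


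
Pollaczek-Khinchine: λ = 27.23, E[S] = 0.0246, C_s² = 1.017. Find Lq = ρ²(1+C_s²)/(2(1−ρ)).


ρ = λ·E[S] = 27.23·0.0246 = 0.6699
Lq = ρ²(1+C_s²)/(2(1−ρ)) = 0.4487·(1+1.017)/(2·0.3301)
= 0.4487·2.0170/0.6603 = 1.37069

Final: 1.37069


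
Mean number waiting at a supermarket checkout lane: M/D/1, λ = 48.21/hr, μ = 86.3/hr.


ρ = 48.21/86.3 = 0.5586
M/D/1: Lq = ρ²/(2(1−ρ)) = 0.3121/(2·0.4414) = 0.35353

Final: 0.35353


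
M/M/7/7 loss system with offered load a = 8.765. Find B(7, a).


B(c,a) = (a^c/c!) / Σ_{k=0}^{c} a^k/k!
a^7/7! = 788.556665
Σ terms (k=0..7): 1.00000 + 8.76500 + 38.41261 + 112.22885 + 245.92147 + 431.10033 + 629.76573 + 788.55666 = 2255.750657
B = 788.556665/2255.750657 = 0.349576

Final: 0.349576


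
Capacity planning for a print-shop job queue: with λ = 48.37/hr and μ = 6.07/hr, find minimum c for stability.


Stability requires cμ > λ ⇔ c > λ/μ.
λ/μ = 48.37/6.07 = 7.9687
Minimum integer c = ⌊7.9687⌋ + 1 = 8
Check: 8·6.07 = 48.56 > 48.37, while 7·6.07 = 42.49 ≤ 48.37

Final: 8 servers


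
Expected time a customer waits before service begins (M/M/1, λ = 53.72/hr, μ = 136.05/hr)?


ρ = 53.72/136.05 = 0.3949
Wq = ρ/(μ−λ) = 0.3949/(136.05 − 53.72) = 0.3949/82.33 = 0.004796 hr

Final: 0.004796 hr


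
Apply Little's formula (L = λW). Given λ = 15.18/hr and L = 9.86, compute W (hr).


W = L/λ = 9.86/15.18 = 0.6495 hr

Final: 0.6495 hr


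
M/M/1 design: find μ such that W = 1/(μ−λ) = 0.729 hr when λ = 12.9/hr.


W = 1/(μ−λ) ⇒ μ − λ = 1/W = 1/0.729 = 1.3717
μ = λ + 1/W = 12.9 + 1.3717 = 14.2717 per hr

Final: 14.2717 /hr


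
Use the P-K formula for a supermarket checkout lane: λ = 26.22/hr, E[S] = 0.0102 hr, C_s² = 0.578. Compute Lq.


ρ = λ·E[S] = 26.22·0.0102 = 0.2674
Lq = ρ²(1+C_s²)/(2(1−ρ)) = 0.07153·(1+0.578)/(2·0.7326)
= 0.07153·1.5780/1.4651 = 0.07704

Final: 0.07704


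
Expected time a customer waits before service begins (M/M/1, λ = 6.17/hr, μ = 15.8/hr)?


ρ = 6.17/15.8 = 0.3905
Wq = ρ/(μ−λ) = 0.3905/(15.8 − 6.17) = 0.3905/9.63 = 0.04055 hr

Final: 0.04055 hr


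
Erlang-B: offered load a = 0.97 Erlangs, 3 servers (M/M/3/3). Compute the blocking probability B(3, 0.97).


B(c,a) = (a^c/c!) / Σ_{k=0}^{c} a^k/k!
a^3/3! = 0.152112
Σ terms (k=0..3): 1.00000 + 0.97000 + 0.47045 + 0.15211 = 2.592562
B = 0.152112/2.592562 = 0.058673

Final: 0.058673


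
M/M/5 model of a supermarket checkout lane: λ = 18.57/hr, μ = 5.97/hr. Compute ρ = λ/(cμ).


ρ = λ/(cμ) = 18.57/(5·5.97) = 18.57/29.85 = 0.6221

Final: 0.6221


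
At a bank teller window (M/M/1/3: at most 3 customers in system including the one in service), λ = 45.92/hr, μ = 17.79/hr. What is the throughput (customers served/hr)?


ρ = 2.5812; P_K = (1−ρ)ρ^3/(1−ρ^4) = 0.626705
λ_eff = λ(1 − P_K) = 45.92·(1 − 0.626705) = 45.92·0.373295 = 17.1417 /hr

Final: 17.1417 /hr


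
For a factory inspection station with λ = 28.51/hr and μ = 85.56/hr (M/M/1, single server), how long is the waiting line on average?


ρ = 28.51/85.56 = 0.3332
Lq = ρ²/(1−ρ) = 0.1110/0.6668 = 0.1665

Final: 0.1665


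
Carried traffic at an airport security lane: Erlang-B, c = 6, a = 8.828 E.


B(6,8.828) = 0.432294 (Erlang-B)
Carried load = a(1 − B) = 8.828·(1 − 0.432294) = 8.828·0.567706 = 5.0117 E

Final: 5.0117 Erlangs


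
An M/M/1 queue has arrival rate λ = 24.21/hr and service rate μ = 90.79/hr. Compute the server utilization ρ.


ρ = λ/μ = 24.21/90.79 = 0.2667

Final: 0.2667


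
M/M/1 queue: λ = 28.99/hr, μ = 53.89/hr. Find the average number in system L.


ρ = λ/μ = 28.99/53.89 = 0.5379
L = ρ/(1−ρ) = 0.5379/(1 − 0.5379) = 0.5379/0.4621 = 1.1643

Final: 1.1643


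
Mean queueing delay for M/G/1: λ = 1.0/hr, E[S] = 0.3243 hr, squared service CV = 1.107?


ρ = λ·E[S] = 1.0·0.3243 = 0.3243
E[S²] = E[S]²(1+C_s²) = 0.3243²·(1+1.107) = 0.221594
Wq = λ·E[S²]/(2(1−ρ)) = 1.0·0.221594/(2·0.6757) = 0.16397 hr

Final: 0.16397 hr


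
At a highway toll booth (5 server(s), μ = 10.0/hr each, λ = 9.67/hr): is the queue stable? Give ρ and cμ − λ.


Total capacity cμ = 5·10.0 = 50.00/hr
ρ = λ/(cμ) = 9.67/50.00 = 0.1934
Stable ⇔ ρ < 1: YES
Spare capacity = cμ − λ = 50.00 − 9.67 = 40.33/hr

Final: ρ = 0.1934; stable; margin = 40.33/hr


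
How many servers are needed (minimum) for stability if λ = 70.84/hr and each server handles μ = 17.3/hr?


Stability requires cμ > λ ⇔ c > λ/μ.
λ/μ = 70.84/17.3 = 4.0948
Minimum integer c = ⌊4.0948⌋ + 1 = 5
Check: 5·17.3 = 86.50 > 70.84, while 4·17.3 = 69.20 ≤ 70.84

Final: 5 servers


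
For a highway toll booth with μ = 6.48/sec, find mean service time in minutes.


Mean service time = 1/μ = 1/6.48 second = 0.15432 second
In minutes: 0.15432 × 0.0166667 = 0.002572 min

Final: 0.002572 min


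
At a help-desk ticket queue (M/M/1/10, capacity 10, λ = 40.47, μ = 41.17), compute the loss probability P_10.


ρ = λ/μ = 40.47/41.17 = 0.9830
P_K = (1−ρ)ρ^K/(1−ρ^(K+1)) = (0.01700·0.842410)/(1 − 0.828087)
= 0.014323/0.171913 = 0.083316

Final: 0.083316


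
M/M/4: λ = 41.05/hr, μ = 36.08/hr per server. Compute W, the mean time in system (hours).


a = 1.1377; ρ = 0.2844; P₀ = 0.319691
Lq = P₀·a^c·ρ/(c!(1−ρ)²) = 0.01240
Wq = Lq/λ = 0.01240/41.05 = 0.0003021 hr
W = Wq + 1/μ = 0.0003021 + 0.02772 = 0.02802 hr

Final: 0.02802 hr


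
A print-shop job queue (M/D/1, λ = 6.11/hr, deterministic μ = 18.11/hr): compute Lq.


ρ = 6.11/18.11 = 0.3374
M/D/1: Lq = ρ²/(2(1−ρ)) = 0.1138/(2·0.6626) = 0.08589

Final: 0.08589


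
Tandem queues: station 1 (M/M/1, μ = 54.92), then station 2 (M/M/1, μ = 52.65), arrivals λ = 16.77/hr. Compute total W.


Each node sees arrival rate λ = 16.77/hr (tandem ⇒ throughput preserved).
W₁ = 1/(μ₁−λ) = 1/(54.92−16.77) = 0.02621 hr
W₂ = 1/(μ₂−λ) = 1/(52.65−16.77) = 0.02787 hr
W_total = W₁ + W₂ = 0.02621 + 0.02787 = 0.05408 hr

Final: 0.05408 hr


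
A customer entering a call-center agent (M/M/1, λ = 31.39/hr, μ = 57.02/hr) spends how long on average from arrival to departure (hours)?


W = 1/(μ−λ) = 1/(57.02 − 31.39) = 1/25.63 = 0.03902 hr

Final: 0.03902 hr


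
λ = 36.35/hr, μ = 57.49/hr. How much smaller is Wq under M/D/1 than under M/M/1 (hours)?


ρ = 36.35/57.49 = 0.6323
Wq(M/M/1) = ρ/(μ−λ) = 0.6323/21.14 = 0.02991 hr
Wq(M/D/1) = ρ/(2(μ−λ)) = 0.01495 hr
Savings = 0.02991 − 0.01495 = 0.01495 hr

Final: 0.01495 hr


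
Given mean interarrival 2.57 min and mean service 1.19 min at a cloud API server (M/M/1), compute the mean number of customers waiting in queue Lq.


λ = 60/2.57 = 23.3463 /hr
μ = 60/1.19 = 50.4202 /hr
ρ = λ/μ = 23.3463/50.4202 = 0.4630
Lq = ρ²/(1−ρ) = 0.2144/0.5370 = 0.3993

Final: 0.3993


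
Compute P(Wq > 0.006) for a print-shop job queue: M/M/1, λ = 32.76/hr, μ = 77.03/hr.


ρ = 32.76/77.03 = 0.4253
P(Wq > t) = ρ·e^{−(μ−λ)t} = 0.4253·e^{−0.2656}
= 0.4253·0.766730 = 0.326082

Final: 0.326082


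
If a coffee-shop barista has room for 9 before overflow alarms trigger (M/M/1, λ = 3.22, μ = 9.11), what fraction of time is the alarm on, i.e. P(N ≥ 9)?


ρ = 3.22/9.11 = 0.3535
P(N ≥ n) = ρ^n = 0.3535^9 = 0.00008611

Final: 0.00008611


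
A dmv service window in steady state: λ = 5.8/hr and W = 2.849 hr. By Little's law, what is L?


L = λW = 5.8·2.849 = 16.5242

Final: 16.5242


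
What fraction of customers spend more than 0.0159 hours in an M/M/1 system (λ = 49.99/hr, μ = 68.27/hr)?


W ~ Exponential(μ−λ) for M/M/1.
μ − λ = 68.27 − 49.99 = 18.2800
P(W > t) = e^{−(μ−λ)t} = e^{−0.2907} = 0.747776

Final: 0.747776


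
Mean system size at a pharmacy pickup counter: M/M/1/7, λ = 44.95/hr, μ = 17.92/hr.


ρ = 44.95/17.92 = 2.5084
L = ρ[1 − (K+1)ρ^K + Kρ^(K+1)] / [(1−ρ)(1−ρ^(K+1))]
Numerator: 2.5084·(1 − 8·624.801172 + 7·1567.232849) = 14983.050489
Denominator: (-1.5084)·(-1566.232849) = 2362.459482
L = 14983.050489/2362.459482 = 6.3421

Final: 6.3421


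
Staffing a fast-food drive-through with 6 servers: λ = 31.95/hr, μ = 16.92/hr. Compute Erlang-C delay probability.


a = λ/μ = 1.8883; ρ = a/6 = 0.3147
P₀ = 0.151172 (from M/M/c formula)
C(c,a) = [a^c/(c!(1−ρ))]·P₀ = [45.33389/(720·0.6853)]·0.151172
= 0.09188·0.151172 = 0.013890

Final: 0.013890


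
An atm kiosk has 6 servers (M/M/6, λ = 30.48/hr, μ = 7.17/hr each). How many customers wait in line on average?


a = λ/μ = 4.2510; ρ = a/6 = 0.7085
P₀ = 0.012440
Lq = P₀·a^c·ρ / (c!·(1−ρ)²) = 0.012440·5901.66892·0.7085/(720·0.08497)
= 0.85025

Final: 0.85025


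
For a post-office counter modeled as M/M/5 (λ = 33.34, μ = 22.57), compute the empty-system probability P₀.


a = λ/μ = 33.34/22.57 = 1.4772; ρ = a/c = 0.2954
Σ_{k=0}^{4} a^k/k! (terms k=0..4) = 1.00000 + 1.47718 + 1.09103 + 0.53722 + 0.19839 = 4.30383
Tail: a^5/(5!(1−ρ)) = 7.03348/(120·0.7046) = 0.08319
P₀ = 1/(4.30383 + 0.08319) = 1/4.38702 = 0.227945

Final: 0.227945


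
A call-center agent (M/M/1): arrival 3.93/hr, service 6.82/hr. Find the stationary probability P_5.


ρ = 3.93/6.82 = 0.5762
P_n = (1−ρ)·ρ^n = (1 − 0.5762)·0.5762^5 = 0.4238·0.063539 = 0.026925

Final: 0.026925


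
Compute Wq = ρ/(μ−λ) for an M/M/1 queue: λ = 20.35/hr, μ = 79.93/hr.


ρ = 20.35/79.93 = 0.2546
Wq = ρ/(μ−λ) = 0.2546/(79.93 − 20.35) = 0.2546/59.58 = 0.004273 hr

Final: 0.004273 hr


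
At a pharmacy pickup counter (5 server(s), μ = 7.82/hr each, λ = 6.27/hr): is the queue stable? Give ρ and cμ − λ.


Total capacity cμ = 5·7.82 = 39.10/hr
ρ = λ/(cμ) = 6.27/39.10 = 0.1604
Stable ⇔ ρ < 1: YES
Spare capacity = cμ − λ = 39.10 − 6.27 = 32.83/hr

Final: ρ = 0.1604; stable; margin = 32.83/hr


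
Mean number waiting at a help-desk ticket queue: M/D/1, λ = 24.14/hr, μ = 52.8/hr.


ρ = 24.14/52.8 = 0.4572
M/D/1: Lq = ρ²/(2(1−ρ)) = 0.2090/(2·0.5428) = 0.19255

Final: 0.19255


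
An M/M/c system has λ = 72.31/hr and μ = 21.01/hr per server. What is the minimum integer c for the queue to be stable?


Stability requires cμ > λ ⇔ c > λ/μ.
λ/μ = 72.31/21.01 = 3.4417
Minimum integer c = ⌊3.4417⌋ + 1 = 4
Check: 4·21.01 = 84.04 > 72.31, while 3·21.01 = 63.03 ≤ 72.31

Final: 4 servers


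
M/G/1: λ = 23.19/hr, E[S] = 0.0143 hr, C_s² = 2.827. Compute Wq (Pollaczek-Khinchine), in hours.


ρ = λ·E[S] = 23.19·0.0143 = 0.3316
E[S²] = E[S]²(1+C_s²) = 0.0143²·(1+2.827) = 0.0007826
Wq = λ·E[S²]/(2(1−ρ)) = 23.19·0.0007826/(2·0.6684) = 0.01358 hr

Final: 0.01358 hr


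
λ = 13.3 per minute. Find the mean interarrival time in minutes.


Mean interarrival time = 1/λ = 1/13.3 minute = 0.07519 minute
In minutes: 0.07519 × 1 = 0.07519 min

Final: 0.07519 min


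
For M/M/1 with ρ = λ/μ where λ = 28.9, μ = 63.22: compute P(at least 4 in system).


ρ = 28.9/63.22 = 0.4571
P(N ≥ n) = ρ^n = 0.4571^4 = 0.043669

Final: 0.043669


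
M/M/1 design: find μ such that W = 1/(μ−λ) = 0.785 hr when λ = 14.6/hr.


W = 1/(μ−λ) ⇒ μ − λ = 1/W = 1/0.785 = 1.2739
μ = λ + 1/W = 14.6 + 1.2739 = 15.8739 per hr

Final: 15.8739 /hr


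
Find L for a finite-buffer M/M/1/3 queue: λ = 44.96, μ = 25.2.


ρ = 44.96/25.2 = 1.7841
L = ρ[1 − (K+1)ρ^K + Kρ^(K+1)] / [(1−ρ)(1−ρ^(K+1))]
Numerator: 1.7841·(1 − 4·5.679071 + 3·10.132184) = 15.486699
Denominator: (-0.7841)·(-9.132184) = 7.160792
L = 15.486699/7.160792 = 2.1627

Final: 2.1627


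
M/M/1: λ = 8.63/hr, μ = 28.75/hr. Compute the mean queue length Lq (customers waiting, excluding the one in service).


ρ = 8.63/28.75 = 0.3002
Lq = ρ²/(1−ρ) = 0.09010/0.6998 = 0.1288

Final: 0.1288


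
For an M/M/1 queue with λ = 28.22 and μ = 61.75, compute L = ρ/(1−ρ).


ρ = λ/μ = 28.22/61.75 = 0.4570
L = ρ/(1−ρ) = 0.4570/(1 − 0.4570) = 0.4570/0.5430 = 0.8416

Final: 0.8416


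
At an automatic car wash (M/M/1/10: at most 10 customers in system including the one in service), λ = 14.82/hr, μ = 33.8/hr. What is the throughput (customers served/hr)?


ρ = 0.4385; P_K = (1−ρ)ρ^10/(1−ρ^11) = 0.0001475
λ_eff = λ(1 − P_K) = 14.82·(1 − 0.0001475) = 14.82·0.999853 = 14.8178 /hr

Final: 14.8178 /hr


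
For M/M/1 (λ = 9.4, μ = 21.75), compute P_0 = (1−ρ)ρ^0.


ρ = 9.4/21.75 = 0.4322
P_n = (1−ρ)·ρ^n = (1 − 0.4322)·0.4322^0 = 0.5678·1.000000 = 0.567816

Final: 0.567816


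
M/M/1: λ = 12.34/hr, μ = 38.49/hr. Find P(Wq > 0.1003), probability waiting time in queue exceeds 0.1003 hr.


ρ = 12.34/38.49 = 0.3206
P(Wq > t) = ρ·e^{−(μ−λ)t} = 0.3206·e^{−2.6228}
= 0.3206·0.072596 = 0.023274

Final: 0.023274


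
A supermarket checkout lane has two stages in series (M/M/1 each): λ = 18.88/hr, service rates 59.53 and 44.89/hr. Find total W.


Each node sees arrival rate λ = 18.88/hr (tandem ⇒ throughput preserved).
W₁ = 1/(μ₁−λ) = 1/(59.53−18.88) = 0.02460 hr
W₂ = 1/(μ₂−λ) = 1/(44.89−18.88) = 0.03845 hr
W_total = W₁ + W₂ = 0.02460 + 0.03845 = 0.06305 hr

Final: 0.06305 hr


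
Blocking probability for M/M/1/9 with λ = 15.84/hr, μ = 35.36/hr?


ρ = λ/μ = 15.84/35.36 = 0.4480
P_K = (1−ρ)ρ^K/(1−ρ^(K+1)) = (0.5520·0.0007264)/(1 − 0.0003254)
= 0.0004010/0.999675 = 0.0004011

Final: 0.0004011


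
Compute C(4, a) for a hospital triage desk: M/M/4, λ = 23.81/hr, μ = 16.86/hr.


a = λ/μ = 1.4122; ρ = a/4 = 0.3531
P₀ = 0.241839 (from M/M/c formula)
C(c,a) = [a^c/(c!(1−ρ))]·P₀ = [3.97747/(24·0.6469)]·0.241839
= 0.25617·0.241839 = 0.061952

Final: 0.061952


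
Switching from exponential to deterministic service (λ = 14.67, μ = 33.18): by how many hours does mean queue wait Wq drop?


ρ = 14.67/33.18 = 0.4421
Wq(M/M/1) = ρ/(μ−λ) = 0.4421/18.51 = 0.02389 hr
Wq(M/D/1) = ρ/(2(μ−λ)) = 0.01194 hr
Savings = 0.02389 − 0.01194 = 0.01194 hr

Final: 0.01194 hr


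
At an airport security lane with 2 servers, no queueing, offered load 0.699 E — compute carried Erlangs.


B(2,0.699) = 0.125714 (Erlang-B)
Carried load = a(1 − B) = 0.699·(1 − 0.125714) = 0.699·0.874286 = 0.6111 E

Final: 0.6111 Erlangs


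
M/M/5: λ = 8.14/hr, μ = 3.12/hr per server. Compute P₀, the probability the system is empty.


a = λ/μ = 8.14/3.12 = 2.6090; ρ = a/c = 0.5218
Σ_{k=0}^{4} a^k/k! (terms k=0..4) = 1.00000 + 2.60897 + 3.40337 + 2.95977 + 1.93049 = 11.90261
Tail: a^5/(5!(1−ρ)) = 120.87850/(120·0.4782) = 2.10646
P₀ = 1/(11.90261 + 2.10646) = 1/14.00907 = 0.071382

Final: 0.071382


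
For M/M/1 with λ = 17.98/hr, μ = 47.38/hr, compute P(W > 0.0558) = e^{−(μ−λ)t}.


W ~ Exponential(μ−λ) for M/M/1.
μ − λ = 47.38 − 17.98 = 29.4000
P(W > t) = e^{−(μ−λ)t} = e^{−1.6405} = 0.193879

Final: 0.193879


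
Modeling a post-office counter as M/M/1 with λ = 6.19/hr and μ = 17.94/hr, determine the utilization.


ρ = λ/μ = 6.19/17.94 = 0.3450

Final: 0.3450


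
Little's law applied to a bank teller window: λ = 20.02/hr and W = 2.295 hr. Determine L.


L = λW = 20.02·2.295 = 45.9459

Final: 45.9459


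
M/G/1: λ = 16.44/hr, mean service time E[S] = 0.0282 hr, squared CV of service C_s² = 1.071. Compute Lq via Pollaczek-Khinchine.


ρ = λ·E[S] = 16.44·0.0282 = 0.4636
Lq = ρ²(1+C_s²)/(2(1−ρ)) = 0.2149·(1+1.071)/(2·0.5364)
= 0.2149·2.0710/1.0728 = 0.41493

Final: 0.41493


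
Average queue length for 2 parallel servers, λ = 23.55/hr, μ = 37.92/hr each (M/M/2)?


a = λ/μ = 0.6210; ρ = a/2 = 0.3105
P₀ = 0.526109
Lq = P₀·a^c·ρ / (c!·(1−ρ)²) = 0.526109·0.38570·0.3105/(2·0.47538)
= 0.06627

Final: 0.06627


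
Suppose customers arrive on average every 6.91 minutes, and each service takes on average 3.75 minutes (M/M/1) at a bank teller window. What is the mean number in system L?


λ = 60/6.91 = 8.6831 /hr
μ = 60/3.75 = 16.0000 /hr
ρ = λ/μ = 8.6831/16.0000 = 0.5427
L = ρ/(1−ρ) = 0.5427/0.4573 = 1.1867

Final: 1.1867


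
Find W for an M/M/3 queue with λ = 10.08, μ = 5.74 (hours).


a = 1.7561; ρ = 0.5854; P₀ = 0.154443
Lq = P₀·a^c·ρ/(c!(1−ρ)²) = 0.47463
Wq = Lq/λ = 0.47463/10.08 = 0.04709 hr
W = Wq + 1/μ = 0.04709 + 0.17422 = 0.22130 hr

Final: 0.22130 hr


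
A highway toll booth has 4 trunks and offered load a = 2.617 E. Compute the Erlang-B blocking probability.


B(c,a) = (a^c/c!) / Σ_{k=0}^{c} a^k/k!
a^4/4! = 1.954356
Σ terms (k=0..4): 1.00000 + 2.61700 + 3.42434 + 2.98717 + 1.95436 = 11.982870
B = 1.954356/11.982870 = 0.163096

Final: 0.163096


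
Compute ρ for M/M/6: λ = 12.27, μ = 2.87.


ρ = λ/(cμ) = 12.27/(6·2.87) = 12.27/17.22 = 0.7125

Final: 0.7125


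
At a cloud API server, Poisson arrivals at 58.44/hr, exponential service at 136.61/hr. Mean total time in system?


W = 1/(μ−λ) = 1/(136.61 − 58.44) = 1/78.17 = 0.01279 hr

Final: 0.01279 hr


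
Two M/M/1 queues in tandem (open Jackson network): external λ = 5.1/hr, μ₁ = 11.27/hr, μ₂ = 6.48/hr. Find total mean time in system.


Each node sees arrival rate λ = 5.1/hr (tandem ⇒ throughput preserved).
W₁ = 1/(μ₁−λ) = 1/(11.27−5.1) = 0.16207 hr
W₂ = 1/(μ₂−λ) = 1/(6.48−5.1) = 0.72464 hr
W_total = W₁ + W₂ = 0.16207 + 0.72464 = 0.88671 hr

Final: 0.88671 hr


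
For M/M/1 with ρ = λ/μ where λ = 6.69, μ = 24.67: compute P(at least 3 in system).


ρ = 6.69/24.67 = 0.2712
P(N ≥ n) = ρ^n = 0.2712^3 = 0.019942

Final: 0.019942


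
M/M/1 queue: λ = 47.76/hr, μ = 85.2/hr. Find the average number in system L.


ρ = λ/μ = 47.76/85.2 = 0.5606
L = ρ/(1−ρ) = 0.5606/(1 − 0.5606) = 0.5606/0.4394 = 1.2756

Final: 1.2756


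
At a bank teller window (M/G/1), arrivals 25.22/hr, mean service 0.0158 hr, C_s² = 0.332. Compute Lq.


ρ = λ·E[S] = 25.22·0.0158 = 0.3985
Lq = ρ²(1+C_s²)/(2(1−ρ)) = 0.1588·(1+0.332)/(2·0.6015)
= 0.1588·1.3320/1.2030 = 0.17580

Final: 0.17580


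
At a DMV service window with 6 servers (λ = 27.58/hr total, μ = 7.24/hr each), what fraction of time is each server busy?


ρ = λ/(cμ) = 27.58/(6·7.24) = 27.58/43.44 = 0.6349

Final: 0.6349


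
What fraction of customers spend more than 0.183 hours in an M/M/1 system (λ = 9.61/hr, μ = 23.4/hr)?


W ~ Exponential(μ−λ) for M/M/1.
μ − λ = 23.4 − 9.61 = 13.7900
P(W > t) = e^{−(μ−λ)t} = e^{−2.5236} = 0.080173

Final: 0.080173


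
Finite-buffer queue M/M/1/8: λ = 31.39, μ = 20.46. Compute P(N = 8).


ρ = λ/μ = 31.39/20.46 = 1.5342
P_K = (1−ρ)ρ^K/(1−ρ^(K+1)) = (-0.5342·30.696262)/(1 − 47.094607)
= -16.398345/-46.094607 = 0.355754

Final: 0.355754


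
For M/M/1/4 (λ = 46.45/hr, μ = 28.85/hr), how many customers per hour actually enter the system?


ρ = 1.6101; P_K = (1−ρ)ρ^4/(1−ρ^5) = 0.417489
λ_eff = λ(1 − P_K) = 46.45·(1 − 0.417489) = 46.45·0.582511 = 27.0576 /hr

Final: 27.0576 /hr


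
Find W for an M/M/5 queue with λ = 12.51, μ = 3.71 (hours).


a = 3.3720; ρ = 0.6744; P₀ = 0.030312
Lq = P₀·a^c·ρ/(c!(1−ρ)²) = 0.70044
Wq = Lq/λ = 0.70044/12.51 = 0.05599 hr
W = Wq + 1/μ = 0.05599 + 0.26954 = 0.32553 hr

Final: 0.32553 hr


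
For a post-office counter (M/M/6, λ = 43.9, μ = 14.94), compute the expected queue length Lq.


a = λ/μ = 2.9384; ρ = a/6 = 0.4897
P₀ = 0.052170
Lq = P₀·a^c·ρ / (c!·(1−ρ)²) = 0.052170·643.70004·0.4897/(720·0.26037)
= 0.08773

Final: 0.08773


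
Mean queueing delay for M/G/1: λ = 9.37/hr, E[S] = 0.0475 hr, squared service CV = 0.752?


ρ = λ·E[S] = 9.37·0.0475 = 0.4451
E[S²] = E[S]²(1+C_s²) = 0.0475²·(1+0.752) = 0.003953
Wq = λ·E[S²]/(2(1−ρ)) = 9.37·0.003953/(2·0.5549) = 0.03337 hr

Final: 0.03337 hr


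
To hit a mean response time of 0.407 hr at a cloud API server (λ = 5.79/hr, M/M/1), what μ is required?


W = 1/(μ−λ) ⇒ μ − λ = 1/W = 1/0.407 = 2.4570
μ = λ + 1/W = 5.79 + 2.4570 = 8.2470 per hr

Final: 8.2470 /hr
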